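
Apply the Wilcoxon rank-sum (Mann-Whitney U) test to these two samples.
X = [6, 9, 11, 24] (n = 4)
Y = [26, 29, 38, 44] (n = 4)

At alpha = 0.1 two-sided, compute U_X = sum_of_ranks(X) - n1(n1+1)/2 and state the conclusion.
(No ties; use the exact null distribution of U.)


Step 1: Combine and sort all 8 observations; assign midranks.
sorted (value, group): (6,X), (9,X), (11,X), (24,X), (26,Y), (29,Y), (38,Y), (44,Y)
ranks: 6->1, 9->2, 11->3, 24->4, 26->5, 29->6, 38->7, 44->8
Step 2: Rank sum for X: R1 = 1 + 2 + 3 + 4 = 10.
Step 3: U_X = R1 - n1(n1+1)/2 = 10 - 4*5/2 = 10 - 10 = 0.
       U_Y = n1*n2 - U_X = 16 - 0 = 16.
Step 4: No ties, so the exact null distribution of U (based on enumerating the C(8,4) = 70 equally likely rank assignments) gives the two-sided p-value.
Step 5: p-value = 0.028571; compare to alpha = 0.1. reject H0.

U_X = 0, p = 0.028571, reject H0 at alpha = 0.1.


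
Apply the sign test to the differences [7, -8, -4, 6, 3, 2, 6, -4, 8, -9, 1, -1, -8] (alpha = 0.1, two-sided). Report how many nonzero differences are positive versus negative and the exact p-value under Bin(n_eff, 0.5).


Step 1: Discard zero differences. Original n = 13; n_eff = number of nonzero differences = 13.
Nonzero differences (with sign): +7, -8, -4, +6, +3, +2, +6, -4, +8, -9, +1, -1, -8
Step 2: Count signs: positive = 7, negative = 6.
Step 3: Under H0: P(positive) = 0.5, so the number of positives S ~ Bin(13, 0.5).
Step 4: Two-sided exact p-value = sum of Bin(13,0.5) probabilities at or below the observed probability = 1.000000.
Step 5: alpha = 0.1. fail to reject H0.

n_eff = 13, pos = 7, neg = 6, p = 1.000000, fail to reject H0.


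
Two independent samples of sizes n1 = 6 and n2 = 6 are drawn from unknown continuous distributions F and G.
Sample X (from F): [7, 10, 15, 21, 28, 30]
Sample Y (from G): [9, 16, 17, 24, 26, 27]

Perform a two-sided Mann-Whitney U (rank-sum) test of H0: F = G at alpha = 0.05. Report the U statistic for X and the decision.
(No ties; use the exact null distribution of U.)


Step 1: Combine and sort all 12 observations; assign midranks.
sorted (value, group): (7,X), (9,Y), (10,X), (15,X), (16,Y), (17,Y), (21,X), (24,Y), (26,Y), (27,Y), (28,X), (30,X)
ranks: 7->1, 9->2, 10->3, 15->4, 16->5, 17->6, 21->7, 24->8, 26->9, 27->10, 28->11, 30->12
Step 2: Rank sum for X: R1 = 1 + 3 + 4 + 7 + 11 + 12 = 38.
Step 3: U_X = R1 - n1(n1+1)/2 = 38 - 6*7/2 = 38 - 21 = 17.
       U_Y = n1*n2 - U_X = 36 - 17 = 19.
Step 4: No ties, so the exact null distribution of U (based on enumerating the C(12,6) = 924 equally likely rank assignments) gives the two-sided p-value.
Step 5: p-value = 0.937229; compare to alpha = 0.05. fail to reject H0.

U_X = 17, p = 0.937229, fail to reject H0 at alpha = 0.05.


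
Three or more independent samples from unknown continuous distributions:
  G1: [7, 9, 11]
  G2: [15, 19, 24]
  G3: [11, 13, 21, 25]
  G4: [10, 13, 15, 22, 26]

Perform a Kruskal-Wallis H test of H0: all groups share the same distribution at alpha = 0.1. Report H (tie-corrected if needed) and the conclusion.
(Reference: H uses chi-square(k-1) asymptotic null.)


Step 1: Combine all N = 15 observations and assign midranks.
sorted (value, group, rank): (7,G1,1), (9,G1,2), (10,G4,3), (11,G1,4.5), (11,G3,4.5), (13,G3,6.5), (13,G4,6.5), (15,G2,8.5), (15,G4,8.5), (19,G2,10), (21,G3,11), (22,G4,12), (24,G2,13), (25,G3,14), (26,G4,15)
Step 2: Sum ranks within each group.
R_1 = 7.5 (n_1 = 3)
R_2 = 31.5 (n_2 = 3)
R_3 = 36 (n_3 = 4)
R_4 = 45 (n_4 = 5)
Step 3: H = 12/(N(N+1)) * sum(R_i^2/n_i) - 3(N+1)
     = 12/(15*16) * (7.5^2/3 + 31.5^2/3 + 36^2/4 + 45^2/5) - 3*16
     = 0.050000 * 1078.5 - 48
     = 5.925000.
Step 4: Ties present; correction factor C = 1 - 18/(15^3 - 15) = 0.994643. Corrected H = 5.925000 / 0.994643 = 5.956912.
Step 5: Under H0, H ~ chi^2(3); p-value = 0.113725.
Step 6: alpha = 0.1. fail to reject H0.

H = 5.9569, df = 3, p = 0.113725, fail to reject H0.


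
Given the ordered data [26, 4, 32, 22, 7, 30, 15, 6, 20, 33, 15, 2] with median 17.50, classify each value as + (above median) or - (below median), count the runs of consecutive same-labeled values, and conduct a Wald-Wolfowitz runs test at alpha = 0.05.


Step 1: Compute median = 17.50; label A = above, B = below.
Labels in order: ABAABABBAABB  (n_A = 6, n_B = 6)
Step 2: Count runs R = 8.
Step 3: Under H0 (random ordering), E[R] = 2*n_A*n_B/(n_A+n_B) + 1 = 2*6*6/12 + 1 = 7.0000.
        Var[R] = 2*n_A*n_B*(2*n_A*n_B - n_A - n_B) / ((n_A+n_B)^2 * (n_A+n_B-1)) = 4320/1584 = 2.7273.
        SD[R] = 1.6514.
Step 4: Continuity-corrected z = (R - 0.5 - E[R]) / SD[R] = (8 - 0.5 - 7.0000) / 1.6514 = 0.3028.
Step 5: Two-sided p-value via normal approximation = 2*(1 - Phi(|z|)) = 0.762069.
Step 6: alpha = 0.05. fail to reject H0.

R = 8, z = 0.3028, p = 0.762069, fail to reject H0.


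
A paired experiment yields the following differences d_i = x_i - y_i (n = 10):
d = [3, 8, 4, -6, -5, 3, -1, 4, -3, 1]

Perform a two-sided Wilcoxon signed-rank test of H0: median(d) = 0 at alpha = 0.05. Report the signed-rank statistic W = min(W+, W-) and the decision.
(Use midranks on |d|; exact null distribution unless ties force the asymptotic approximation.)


Step 1: Drop any zero differences (none here) and take |d_i|.
|d| = [3, 8, 4, 6, 5, 3, 1, 4, 3, 1]
Step 2: Midrank |d_i| (ties get averaged ranks).
ranks: |3|->4, |8|->10, |4|->6.5, |6|->9, |5|->8, |3|->4, |1|->1.5, |4|->6.5, |3|->4, |1|->1.5
Step 3: Attach original signs; sum ranks with positive sign and with negative sign.
W+ = 4 + 10 + 6.5 + 4 + 6.5 + 1.5 = 32.5
W- = 9 + 8 + 1.5 + 4 = 22.5
(Check: W+ + W- = 55 should equal n(n+1)/2 = 55.)
Step 4: Test statistic W = min(W+, W-) = 22.5.
Step 5: Ties in |d|, so use the tie-corrected normal approximation.
        E[W] = n(n+1)/4 = 10*11/4 = 27.5.
        Tie groups: |d|=1 (t=2), |d|=3 (t=3), |d|=4 (t=2); sum(t^3 - t) = 36.
        Var[W] = n(n+1)(2n+1)/24 - sum(t^3-t)/48 = 2310/24 - 36/48 = 95.5.
        z = (W - E[W]) / sqrt(Var[W]) = (22.5 - 27.5) / 9.7724 = -0.5116.
        Two-sided p = 2*Phi(z) = 0.608900.
Step 6: alpha = 0.05. fail to reject H0.

W+ = 32.5, W- = 22.5, W = min = 22.5, p = 0.608900, fail to reject H0.


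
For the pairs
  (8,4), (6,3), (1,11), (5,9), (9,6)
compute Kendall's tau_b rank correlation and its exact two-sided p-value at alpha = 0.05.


Step 1: Enumerate the 10 unordered pairs (i,j) with i<j and classify each by sign(x_j-x_i) * sign(y_j-y_i).
  (1,2):dx=-2,dy=-1->C; (1,3):dx=-7,dy=+7->D; (1,4):dx=-3,dy=+5->D; (1,5):dx=+1,dy=+2->C
  (2,3):dx=-5,dy=+8->D; (2,4):dx=-1,dy=+6->D; (2,5):dx=+3,dy=+3->C; (3,4):dx=+4,dy=-2->D
  (3,5):dx=+8,dy=-5->D; (4,5):dx=+4,dy=-3->D
Step 2: C = 3, D = 7, total pairs = 10.
Step 3: tau = (C - D)/(n(n-1)/2) = (3 - 7)/10 = -0.400000.
Step 4: Exact two-sided p-value (enumerate n! = 120 permutations of y under H0): p = 0.483333.
Step 5: alpha = 0.05. fail to reject H0.

tau_b = -0.4000 (C=3, D=7), p = 0.483333, fail to reject H0.


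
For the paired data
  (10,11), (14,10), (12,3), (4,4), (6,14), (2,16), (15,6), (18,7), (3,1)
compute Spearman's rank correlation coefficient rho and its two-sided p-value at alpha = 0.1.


Step 1: Rank x and y separately (midranks; no ties here).
rank(x): 10->5, 14->7, 12->6, 4->3, 6->4, 2->1, 15->8, 18->9, 3->2
rank(y): 11->7, 10->6, 3->2, 4->3, 14->8, 16->9, 6->4, 7->5, 1->1
Step 2: d_i = R_x(i) - R_y(i); compute d_i^2.
  (5-7)^2=4, (7-6)^2=1, (6-2)^2=16, (3-3)^2=0, (4-8)^2=16, (1-9)^2=64, (8-4)^2=16, (9-5)^2=16, (2-1)^2=1
sum(d^2) = 134.
Step 3: rho = 1 - 6*134 / (9*(9^2 - 1)) = 1 - 804/720 = -0.116667.
Step 4: Under H0, t = rho * sqrt((n-2)/(1-rho^2)) = -0.3108 ~ t(7).
Step 5: Two-sided p-value from the t-distribution with 7 df = 0.765008.
Step 6: alpha = 0.1. fail to reject H0.

rho = -0.1167, p = 0.765008, fail to reject H0 at alpha = 0.1.


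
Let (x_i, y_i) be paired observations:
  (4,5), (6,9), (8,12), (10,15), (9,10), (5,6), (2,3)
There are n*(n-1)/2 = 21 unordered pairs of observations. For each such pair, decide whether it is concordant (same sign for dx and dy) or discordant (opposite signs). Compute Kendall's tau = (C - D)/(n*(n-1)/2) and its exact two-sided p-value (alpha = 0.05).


Step 1: Enumerate the 21 unordered pairs (i,j) with i<j and classify each by sign(x_j-x_i) * sign(y_j-y_i).
  (1,2):dx=+2,dy=+4->C; (1,3):dx=+4,dy=+7->C; (1,4):dx=+6,dy=+10->C; (1,5):dx=+5,dy=+5->C
  (1,6):dx=+1,dy=+1->C; (1,7):dx=-2,dy=-2->C; (2,3):dx=+2,dy=+3->C; (2,4):dx=+4,dy=+6->C
  (2,5):dx=+3,dy=+1->C; (2,6):dx=-1,dy=-3->C; (2,7):dx=-4,dy=-6->C; (3,4):dx=+2,dy=+3->C
  (3,5):dx=+1,dy=-2->D; (3,6):dx=-3,dy=-6->C; (3,7):dx=-6,dy=-9->C; (4,5):dx=-1,dy=-5->C
  (4,6):dx=-5,dy=-9->C; (4,7):dx=-8,dy=-12->C; (5,6):dx=-4,dy=-4->C; (5,7):dx=-7,dy=-7->C
  (6,7):dx=-3,dy=-3->C
Step 2: C = 20, D = 1, total pairs = 21.
Step 3: tau = (C - D)/(n(n-1)/2) = (20 - 1)/21 = 0.904762.
Step 4: Exact two-sided p-value (enumerate n! = 5040 permutations of y under H0): p = 0.002778.
Step 5: alpha = 0.05. reject H0.

tau_b = 0.9048 (C=20, D=1), p = 0.002778, reject H0.


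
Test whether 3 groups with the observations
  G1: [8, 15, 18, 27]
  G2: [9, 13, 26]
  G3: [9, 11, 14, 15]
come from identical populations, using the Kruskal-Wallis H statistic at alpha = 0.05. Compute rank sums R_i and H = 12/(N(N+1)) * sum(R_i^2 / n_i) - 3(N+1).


Step 1: Combine all N = 11 observations and assign midranks.
sorted (value, group, rank): (8,G1,1), (9,G2,2.5), (9,G3,2.5), (11,G3,4), (13,G2,5), (14,G3,6), (15,G1,7.5), (15,G3,7.5), (18,G1,9), (26,G2,10), (27,G1,11)
Step 2: Sum ranks within each group.
R_1 = 28.5 (n_1 = 4)
R_2 = 17.5 (n_2 = 3)
R_3 = 20 (n_3 = 4)
Step 3: H = 12/(N(N+1)) * sum(R_i^2/n_i) - 3(N+1)
     = 12/(11*12) * (28.5^2/4 + 17.5^2/3 + 20^2/4) - 3*12
     = 0.090909 * 405.146 - 36
     = 0.831439.
Step 4: Ties present; correction factor C = 1 - 12/(11^3 - 11) = 0.990909. Corrected H = 0.831439 / 0.990909 = 0.839067.
Step 5: Under H0, H ~ chi^2(2); p-value = 0.657353.
Step 6: alpha = 0.05. fail to reject H0.

H = 0.8391, df = 2, p = 0.657353, fail to reject H0.


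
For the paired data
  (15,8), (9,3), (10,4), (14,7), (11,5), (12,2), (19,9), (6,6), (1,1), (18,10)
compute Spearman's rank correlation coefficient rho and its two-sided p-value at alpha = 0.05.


Step 1: Rank x and y separately (midranks; no ties here).
rank(x): 15->8, 9->3, 10->4, 14->7, 11->5, 12->6, 19->10, 6->2, 1->1, 18->9
rank(y): 8->8, 3->3, 4->4, 7->7, 5->5, 2->2, 9->9, 6->6, 1->1, 10->10
Step 2: d_i = R_x(i) - R_y(i); compute d_i^2.
  (8-8)^2=0, (3-3)^2=0, (4-4)^2=0, (7-7)^2=0, (5-5)^2=0, (6-2)^2=16, (10-9)^2=1, (2-6)^2=16, (1-1)^2=0, (9-10)^2=1
sum(d^2) = 34.
Step 3: rho = 1 - 6*34 / (10*(10^2 - 1)) = 1 - 204/990 = 0.793939.
Step 4: Under H0, t = rho * sqrt((n-2)/(1-rho^2)) = 3.6934 ~ t(8).
Step 5: Two-sided p-value from the t-distribution with 8 df = 0.006100.
Step 6: alpha = 0.05. reject H0.

rho = 0.7939, p = 0.006100, reject H0 at alpha = 0.05.


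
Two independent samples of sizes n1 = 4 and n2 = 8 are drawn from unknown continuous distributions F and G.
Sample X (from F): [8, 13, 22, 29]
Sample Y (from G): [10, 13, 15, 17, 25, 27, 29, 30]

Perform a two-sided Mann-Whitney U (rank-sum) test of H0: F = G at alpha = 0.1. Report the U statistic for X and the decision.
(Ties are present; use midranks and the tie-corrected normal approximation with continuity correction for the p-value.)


Step 1: Combine and sort all 12 observations; assign midranks.
sorted (value, group): (8,X), (10,Y), (13,X), (13,Y), (15,Y), (17,Y), (22,X), (25,Y), (27,Y), (29,X), (29,Y), (30,Y)
ranks: 8->1, 10->2, 13->3.5, 13->3.5, 15->5, 17->6, 22->7, 25->8, 27->9, 29->10.5, 29->10.5, 30->12
Step 2: Rank sum for X: R1 = 1 + 3.5 + 7 + 10.5 = 22.
Step 3: U_X = R1 - n1(n1+1)/2 = 22 - 4*5/2 = 22 - 10 = 12.
       U_Y = n1*n2 - U_X = 32 - 12 = 20.
Step 4: Ties are present, so use the tie-corrected normal approximation (with continuity correction) for the p-value.
Step 5: p-value = 0.550818; compare to alpha = 0.1. fail to reject H0.

U_X = 12, p = 0.550818, fail to reject H0 at alpha = 0.1.


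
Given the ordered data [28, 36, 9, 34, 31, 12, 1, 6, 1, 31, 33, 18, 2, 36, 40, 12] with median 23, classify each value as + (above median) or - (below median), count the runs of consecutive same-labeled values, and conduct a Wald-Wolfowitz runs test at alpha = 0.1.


Step 1: Compute median = 23; label A = above, B = below.
Labels in order: AABAABBBBAABBAAB  (n_A = 8, n_B = 8)
Step 2: Count runs R = 8.
Step 3: Under H0 (random ordering), E[R] = 2*n_A*n_B/(n_A+n_B) + 1 = 2*8*8/16 + 1 = 9.0000.
        Var[R] = 2*n_A*n_B*(2*n_A*n_B - n_A - n_B) / ((n_A+n_B)^2 * (n_A+n_B-1)) = 14336/3840 = 3.7333.
        SD[R] = 1.9322.
Step 4: Continuity-corrected z = (R + 0.5 - E[R]) / SD[R] = (8 + 0.5 - 9.0000) / 1.9322 = -0.2588.
Step 5: Two-sided p-value via normal approximation = 2*(1 - Phi(|z|)) = 0.795809.
Step 6: alpha = 0.1. fail to reject H0.

R = 8, z = -0.2588, p = 0.795809, fail to reject H0.


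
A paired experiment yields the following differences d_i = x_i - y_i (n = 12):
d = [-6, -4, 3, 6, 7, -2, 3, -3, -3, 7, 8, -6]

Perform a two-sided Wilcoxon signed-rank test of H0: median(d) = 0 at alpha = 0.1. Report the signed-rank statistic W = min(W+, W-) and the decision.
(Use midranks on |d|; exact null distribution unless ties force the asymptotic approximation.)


Step 1: Drop any zero differences (none here) and take |d_i|.
|d| = [6, 4, 3, 6, 7, 2, 3, 3, 3, 7, 8, 6]
Step 2: Midrank |d_i| (ties get averaged ranks).
ranks: |6|->8, |4|->6, |3|->3.5, |6|->8, |7|->10.5, |2|->1, |3|->3.5, |3|->3.5, |3|->3.5, |7|->10.5, |8|->12, |6|->8
Step 3: Attach original signs; sum ranks with positive sign and with negative sign.
W+ = 3.5 + 8 + 10.5 + 3.5 + 10.5 + 12 = 48
W- = 8 + 6 + 1 + 3.5 + 3.5 + 8 = 30
(Check: W+ + W- = 78 should equal n(n+1)/2 = 78.)
Step 4: Test statistic W = min(W+, W-) = 30.
Step 5: Ties in |d|, so use the tie-corrected normal approximation.
        E[W] = n(n+1)/4 = 12*13/4 = 39.
        Tie groups: |d|=3 (t=4), |d|=6 (t=3), |d|=7 (t=2); sum(t^3 - t) = 90.
        Var[W] = n(n+1)(2n+1)/24 - sum(t^3-t)/48 = 3900/24 - 90/48 = 160.625.
        z = (W - E[W]) / sqrt(Var[W]) = (30 - 39) / 12.6738 = -0.7101.
        Two-sided p = 2*Phi(z) = 0.477625.
Step 6: alpha = 0.1. fail to reject H0.

W+ = 48, W- = 30, W = min = 30, p = 0.477625, fail to reject H0.


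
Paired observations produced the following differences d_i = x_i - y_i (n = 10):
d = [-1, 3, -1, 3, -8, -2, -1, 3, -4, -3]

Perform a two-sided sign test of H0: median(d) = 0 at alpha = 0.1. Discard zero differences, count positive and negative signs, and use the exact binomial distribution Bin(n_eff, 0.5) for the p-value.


Step 1: Discard zero differences. Original n = 10; n_eff = number of nonzero differences = 10.
Nonzero differences (with sign): -1, +3, -1, +3, -8, -2, -1, +3, -4, -3
Step 2: Count signs: positive = 3, negative = 7.
Step 3: Under H0: P(positive) = 0.5, so the number of positives S ~ Bin(10, 0.5).
Step 4: Two-sided exact p-value = sum of Bin(10,0.5) probabilities at or below the observed probability = 0.343750.
Step 5: alpha = 0.1. fail to reject H0.

n_eff = 10, pos = 3, neg = 7, p = 0.343750, fail to reject H0.


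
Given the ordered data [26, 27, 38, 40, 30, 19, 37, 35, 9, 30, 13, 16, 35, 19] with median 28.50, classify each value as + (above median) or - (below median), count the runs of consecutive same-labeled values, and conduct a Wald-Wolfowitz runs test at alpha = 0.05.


Step 1: Compute median = 28.50; label A = above, B = below.
Labels in order: BBAAABAABABBAB  (n_A = 7, n_B = 7)
Step 2: Count runs R = 9.
Step 3: Under H0 (random ordering), E[R] = 2*n_A*n_B/(n_A+n_B) + 1 = 2*7*7/14 + 1 = 8.0000.
        Var[R] = 2*n_A*n_B*(2*n_A*n_B - n_A - n_B) / ((n_A+n_B)^2 * (n_A+n_B-1)) = 8232/2548 = 3.2308.
        SD[R] = 1.7974.
Step 4: Continuity-corrected z = (R - 0.5 - E[R]) / SD[R] = (9 - 0.5 - 8.0000) / 1.7974 = 0.2782.
Step 5: Two-sided p-value via normal approximation = 2*(1 - Phi(|z|)) = 0.780879.
Step 6: alpha = 0.05. fail to reject H0.

R = 9, z = 0.2782, p = 0.780879, fail to reject H0.


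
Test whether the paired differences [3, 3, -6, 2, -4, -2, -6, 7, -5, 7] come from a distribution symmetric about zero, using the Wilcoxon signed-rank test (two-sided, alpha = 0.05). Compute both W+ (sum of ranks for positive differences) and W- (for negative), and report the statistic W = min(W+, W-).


Step 1: Drop any zero differences (none here) and take |d_i|.
|d| = [3, 3, 6, 2, 4, 2, 6, 7, 5, 7]
Step 2: Midrank |d_i| (ties get averaged ranks).
ranks: |3|->3.5, |3|->3.5, |6|->7.5, |2|->1.5, |4|->5, |2|->1.5, |6|->7.5, |7|->9.5, |5|->6, |7|->9.5
Step 3: Attach original signs; sum ranks with positive sign and with negative sign.
W+ = 3.5 + 3.5 + 1.5 + 9.5 + 9.5 = 27.5
W- = 7.5 + 5 + 1.5 + 7.5 + 6 = 27.5
(Check: W+ + W- = 55 should equal n(n+1)/2 = 55.)
Step 4: Test statistic W = min(W+, W-) = 27.5.
Step 5: Ties in |d|, so use the tie-corrected normal approximation.
        E[W] = n(n+1)/4 = 10*11/4 = 27.5.
        Tie groups: |d|=2 (t=2), |d|=3 (t=2), |d|=6 (t=2), |d|=7 (t=2); sum(t^3 - t) = 24.
        Var[W] = n(n+1)(2n+1)/24 - sum(t^3-t)/48 = 2310/24 - 24/48 = 95.75.
        z = (W - E[W]) / sqrt(Var[W]) = (27.5 - 27.5) / 9.7852 = 0.0000.
        Two-sided p = 2*Phi(z) = 1.000000.
Step 6: alpha = 0.05. fail to reject H0.

W+ = 27.5, W- = 27.5, W = min = 27.5, p = 1.000000, fail to reject H0.


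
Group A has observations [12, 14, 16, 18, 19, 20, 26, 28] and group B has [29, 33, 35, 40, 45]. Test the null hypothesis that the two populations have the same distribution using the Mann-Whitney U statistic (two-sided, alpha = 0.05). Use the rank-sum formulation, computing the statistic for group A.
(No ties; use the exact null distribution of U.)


Step 1: Combine and sort all 13 observations; assign midranks.
sorted (value, group): (12,X), (14,X), (16,X), (18,X), (19,X), (20,X), (26,X), (28,X), (29,Y), (33,Y), (35,Y), (40,Y), (45,Y)
ranks: 12->1, 14->2, 16->3, 18->4, 19->5, 20->6, 26->7, 28->8, 29->9, 33->10, 35->11, 40->12, 45->13
Step 2: Rank sum for X: R1 = 1 + 2 + 3 + 4 + 5 + 6 + 7 + 8 = 36.
Step 3: U_X = R1 - n1(n1+1)/2 = 36 - 8*9/2 = 36 - 36 = 0.
       U_Y = n1*n2 - U_X = 40 - 0 = 40.
Step 4: No ties, so the exact null distribution of U (based on enumerating the C(13,8) = 1287 equally likely rank assignments) gives the two-sided p-value.
Step 5: p-value = 0.001554; compare to alpha = 0.05. reject H0.

U_X = 0, p = 0.001554, reject H0 at alpha = 0.05.


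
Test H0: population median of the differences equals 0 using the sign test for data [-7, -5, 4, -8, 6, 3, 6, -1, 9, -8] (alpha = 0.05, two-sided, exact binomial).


Step 1: Discard zero differences. Original n = 10; n_eff = number of nonzero differences = 10.
Nonzero differences (with sign): -7, -5, +4, -8, +6, +3, +6, -1, +9, -8
Step 2: Count signs: positive = 5, negative = 5.
Step 3: Under H0: P(positive) = 0.5, so the number of positives S ~ Bin(10, 0.5).
Step 4: Two-sided exact p-value = sum of Bin(10,0.5) probabilities at or below the observed probability = 1.000000.
Step 5: alpha = 0.05. fail to reject H0.

n_eff = 10, pos = 5, neg = 5, p = 1.000000, fail to reject H0.


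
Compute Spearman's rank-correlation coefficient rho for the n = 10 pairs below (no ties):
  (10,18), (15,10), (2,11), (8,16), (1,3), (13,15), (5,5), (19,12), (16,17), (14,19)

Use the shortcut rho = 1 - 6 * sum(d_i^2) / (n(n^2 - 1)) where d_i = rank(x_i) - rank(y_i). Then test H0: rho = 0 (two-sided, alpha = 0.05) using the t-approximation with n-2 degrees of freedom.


Step 1: Rank x and y separately (midranks; no ties here).
rank(x): 10->5, 15->8, 2->2, 8->4, 1->1, 13->6, 5->3, 19->10, 16->9, 14->7
rank(y): 18->9, 10->3, 11->4, 16->7, 3->1, 15->6, 5->2, 12->5, 17->8, 19->10
Step 2: d_i = R_x(i) - R_y(i); compute d_i^2.
  (5-9)^2=16, (8-3)^2=25, (2-4)^2=4, (4-7)^2=9, (1-1)^2=0, (6-6)^2=0, (3-2)^2=1, (10-5)^2=25, (9-8)^2=1, (7-10)^2=9
sum(d^2) = 90.
Step 3: rho = 1 - 6*90 / (10*(10^2 - 1)) = 1 - 540/990 = 0.454545.
Step 4: Under H0, t = rho * sqrt((n-2)/(1-rho^2)) = 1.4434 ~ t(8).
Step 5: Two-sided p-value from the t-distribution with 8 df = 0.186905.
Step 6: alpha = 0.05. fail to reject H0.

rho = 0.4545, p = 0.186905, fail to reject H0 at alpha = 0.05.


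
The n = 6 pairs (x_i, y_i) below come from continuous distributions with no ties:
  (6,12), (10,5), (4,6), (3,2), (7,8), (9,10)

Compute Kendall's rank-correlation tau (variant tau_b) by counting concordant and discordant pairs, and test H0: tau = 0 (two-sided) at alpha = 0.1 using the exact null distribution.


Step 1: Enumerate the 15 unordered pairs (i,j) with i<j and classify each by sign(x_j-x_i) * sign(y_j-y_i).
  (1,2):dx=+4,dy=-7->D; (1,3):dx=-2,dy=-6->C; (1,4):dx=-3,dy=-10->C; (1,5):dx=+1,dy=-4->D
  (1,6):dx=+3,dy=-2->D; (2,3):dx=-6,dy=+1->D; (2,4):dx=-7,dy=-3->C; (2,5):dx=-3,dy=+3->D
  (2,6):dx=-1,dy=+5->D; (3,4):dx=-1,dy=-4->C; (3,5):dx=+3,dy=+2->C; (3,6):dx=+5,dy=+4->C
  (4,5):dx=+4,dy=+6->C; (4,6):dx=+6,dy=+8->C; (5,6):dx=+2,dy=+2->C
Step 2: C = 9, D = 6, total pairs = 15.
Step 3: tau = (C - D)/(n(n-1)/2) = (9 - 6)/15 = 0.200000.
Step 4: Exact two-sided p-value (enumerate n! = 720 permutations of y under H0): p = 0.719444.
Step 5: alpha = 0.1. fail to reject H0.

tau_b = 0.2000 (C=9, D=6), p = 0.719444, fail to reject H0.


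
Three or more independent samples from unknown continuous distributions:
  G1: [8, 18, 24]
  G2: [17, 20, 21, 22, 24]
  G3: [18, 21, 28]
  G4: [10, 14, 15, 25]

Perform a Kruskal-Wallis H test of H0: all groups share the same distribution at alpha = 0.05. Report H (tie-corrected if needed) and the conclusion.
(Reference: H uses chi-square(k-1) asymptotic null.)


Step 1: Combine all N = 15 observations and assign midranks.
sorted (value, group, rank): (8,G1,1), (10,G4,2), (14,G4,3), (15,G4,4), (17,G2,5), (18,G1,6.5), (18,G3,6.5), (20,G2,8), (21,G2,9.5), (21,G3,9.5), (22,G2,11), (24,G1,12.5), (24,G2,12.5), (25,G4,14), (28,G3,15)
Step 2: Sum ranks within each group.
R_1 = 20 (n_1 = 3)
R_2 = 46 (n_2 = 5)
R_3 = 31 (n_3 = 3)
R_4 = 23 (n_4 = 4)
Step 3: H = 12/(N(N+1)) * sum(R_i^2/n_i) - 3(N+1)
     = 12/(15*16) * (20^2/3 + 46^2/5 + 31^2/3 + 23^2/4) - 3*16
     = 0.050000 * 1009.12 - 48
     = 2.455833.
Step 4: Ties present; correction factor C = 1 - 18/(15^3 - 15) = 0.994643. Corrected H = 2.455833 / 0.994643 = 2.469060.
Step 5: Under H0, H ~ chi^2(3); p-value = 0.480909.
Step 6: alpha = 0.05. fail to reject H0.

H = 2.4691, df = 3, p = 0.480909, fail to reject H0.


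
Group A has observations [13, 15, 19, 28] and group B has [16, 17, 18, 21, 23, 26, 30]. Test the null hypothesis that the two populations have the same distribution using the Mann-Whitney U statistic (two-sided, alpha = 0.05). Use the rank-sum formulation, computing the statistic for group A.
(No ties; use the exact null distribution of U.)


Step 1: Combine and sort all 11 observations; assign midranks.
sorted (value, group): (13,X), (15,X), (16,Y), (17,Y), (18,Y), (19,X), (21,Y), (23,Y), (26,Y), (28,X), (30,Y)
ranks: 13->1, 15->2, 16->3, 17->4, 18->5, 19->6, 21->7, 23->8, 26->9, 28->10, 30->11
Step 2: Rank sum for X: R1 = 1 + 2 + 6 + 10 = 19.
Step 3: U_X = R1 - n1(n1+1)/2 = 19 - 4*5/2 = 19 - 10 = 9.
       U_Y = n1*n2 - U_X = 28 - 9 = 19.
Step 4: No ties, so the exact null distribution of U (based on enumerating the C(11,4) = 330 equally likely rank assignments) gives the two-sided p-value.
Step 5: p-value = 0.412121; compare to alpha = 0.05. fail to reject H0.

U_X = 9, p = 0.412121, fail to reject H0 at alpha = 0.05.


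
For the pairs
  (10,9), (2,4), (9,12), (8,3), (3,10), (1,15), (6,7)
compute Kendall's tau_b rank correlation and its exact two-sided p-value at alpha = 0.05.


Step 1: Enumerate the 21 unordered pairs (i,j) with i<j and classify each by sign(x_j-x_i) * sign(y_j-y_i).
  (1,2):dx=-8,dy=-5->C; (1,3):dx=-1,dy=+3->D; (1,4):dx=-2,dy=-6->C; (1,5):dx=-7,dy=+1->D
  (1,6):dx=-9,dy=+6->D; (1,7):dx=-4,dy=-2->C; (2,3):dx=+7,dy=+8->C; (2,4):dx=+6,dy=-1->D
  (2,5):dx=+1,dy=+6->C; (2,6):dx=-1,dy=+11->D; (2,7):dx=+4,dy=+3->C; (3,4):dx=-1,dy=-9->C
  (3,5):dx=-6,dy=-2->C; (3,6):dx=-8,dy=+3->D; (3,7):dx=-3,dy=-5->C; (4,5):dx=-5,dy=+7->D
  (4,6):dx=-7,dy=+12->D; (4,7):dx=-2,dy=+4->D; (5,6):dx=-2,dy=+5->D; (5,7):dx=+3,dy=-3->D
  (6,7):dx=+5,dy=-8->D
Step 2: C = 9, D = 12, total pairs = 21.
Step 3: tau = (C - D)/(n(n-1)/2) = (9 - 12)/21 = -0.142857.
Step 4: Exact two-sided p-value (enumerate n! = 5040 permutations of y under H0): p = 0.772619.
Step 5: alpha = 0.05. fail to reject H0.

tau_b = -0.1429 (C=9, D=12), p = 0.772619, fail to reject H0.


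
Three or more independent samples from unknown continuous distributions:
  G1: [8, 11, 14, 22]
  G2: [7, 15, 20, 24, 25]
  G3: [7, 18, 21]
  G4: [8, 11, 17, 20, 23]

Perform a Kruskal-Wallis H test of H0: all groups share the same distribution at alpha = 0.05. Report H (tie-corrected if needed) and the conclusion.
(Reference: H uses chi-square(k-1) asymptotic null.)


Step 1: Combine all N = 17 observations and assign midranks.
sorted (value, group, rank): (7,G2,1.5), (7,G3,1.5), (8,G1,3.5), (8,G4,3.5), (11,G1,5.5), (11,G4,5.5), (14,G1,7), (15,G2,8), (17,G4,9), (18,G3,10), (20,G2,11.5), (20,G4,11.5), (21,G3,13), (22,G1,14), (23,G4,15), (24,G2,16), (25,G2,17)
Step 2: Sum ranks within each group.
R_1 = 30 (n_1 = 4)
R_2 = 54 (n_2 = 5)
R_3 = 24.5 (n_3 = 3)
R_4 = 44.5 (n_4 = 5)
Step 3: H = 12/(N(N+1)) * sum(R_i^2/n_i) - 3(N+1)
     = 12/(17*18) * (30^2/4 + 54^2/5 + 24.5^2/3 + 44.5^2/5) - 3*18
     = 0.039216 * 1404.33 - 54
     = 1.071895.
Step 4: Ties present; correction factor C = 1 - 24/(17^3 - 17) = 0.995098. Corrected H = 1.071895 / 0.995098 = 1.077176.
Step 5: Under H0, H ~ chi^2(3); p-value = 0.782587.
Step 6: alpha = 0.05. fail to reject H0.

H = 1.0772, df = 3, p = 0.782587, fail to reject H0.


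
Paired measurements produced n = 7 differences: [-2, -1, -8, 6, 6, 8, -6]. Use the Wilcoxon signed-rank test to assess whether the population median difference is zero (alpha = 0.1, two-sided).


Step 1: Drop any zero differences (none here) and take |d_i|.
|d| = [2, 1, 8, 6, 6, 8, 6]
Step 2: Midrank |d_i| (ties get averaged ranks).
ranks: |2|->2, |1|->1, |8|->6.5, |6|->4, |6|->4, |8|->6.5, |6|->4
Step 3: Attach original signs; sum ranks with positive sign and with negative sign.
W+ = 4 + 4 + 6.5 = 14.5
W- = 2 + 1 + 6.5 + 4 = 13.5
(Check: W+ + W- = 28 should equal n(n+1)/2 = 28.)
Step 4: Test statistic W = min(W+, W-) = 13.5.
Step 5: Ties in |d|, so use the tie-corrected normal approximation.
        E[W] = n(n+1)/4 = 7*8/4 = 14.
        Tie groups: |d|=6 (t=3), |d|=8 (t=2); sum(t^3 - t) = 30.
        Var[W] = n(n+1)(2n+1)/24 - sum(t^3-t)/48 = 840/24 - 30/48 = 34.375.
        z = (W - E[W]) / sqrt(Var[W]) = (13.5 - 14) / 5.8630 = -0.0853.
        Two-sided p = 2*Phi(z) = 0.932039.
Step 6: alpha = 0.1. fail to reject H0.

W+ = 14.5, W- = 13.5, W = min = 13.5, p = 0.932039, fail to reject H0.


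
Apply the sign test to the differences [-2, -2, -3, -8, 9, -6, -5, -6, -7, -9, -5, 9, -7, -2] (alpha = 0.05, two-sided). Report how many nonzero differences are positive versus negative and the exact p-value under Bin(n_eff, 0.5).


Step 1: Discard zero differences. Original n = 14; n_eff = number of nonzero differences = 14.
Nonzero differences (with sign): -2, -2, -3, -8, +9, -6, -5, -6, -7, -9, -5, +9, -7, -2
Step 2: Count signs: positive = 2, negative = 12.
Step 3: Under H0: P(positive) = 0.5, so the number of positives S ~ Bin(14, 0.5).
Step 4: Two-sided exact p-value = sum of Bin(14,0.5) probabilities at or below the observed probability = 0.012939.
Step 5: alpha = 0.05. reject H0.

n_eff = 14, pos = 2, neg = 12, p = 0.012939, reject H0.


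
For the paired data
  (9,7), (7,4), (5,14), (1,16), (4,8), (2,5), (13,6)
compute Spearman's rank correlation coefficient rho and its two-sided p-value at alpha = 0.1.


Step 1: Rank x and y separately (midranks; no ties here).
rank(x): 9->6, 7->5, 5->4, 1->1, 4->3, 2->2, 13->7
rank(y): 7->4, 4->1, 14->6, 16->7, 8->5, 5->2, 6->3
Step 2: d_i = R_x(i) - R_y(i); compute d_i^2.
  (6-4)^2=4, (5-1)^2=16, (4-6)^2=4, (1-7)^2=36, (3-5)^2=4, (2-2)^2=0, (7-3)^2=16
sum(d^2) = 80.
Step 3: rho = 1 - 6*80 / (7*(7^2 - 1)) = 1 - 480/336 = -0.428571.
Step 4: Under H0, t = rho * sqrt((n-2)/(1-rho^2)) = -1.0607 ~ t(5).
Step 5: Two-sided p-value from the t-distribution with 5 df = 0.337368.
Step 6: alpha = 0.1. fail to reject H0.

rho = -0.4286, p = 0.337368, fail to reject H0 at alpha = 0.1.


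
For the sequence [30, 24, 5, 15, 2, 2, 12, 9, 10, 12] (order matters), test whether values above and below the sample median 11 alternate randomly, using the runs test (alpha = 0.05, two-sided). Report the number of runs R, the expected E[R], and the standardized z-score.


Step 1: Compute median = 11; label A = above, B = below.
Labels in order: AABABBABBA  (n_A = 5, n_B = 5)
Step 2: Count runs R = 7.
Step 3: Under H0 (random ordering), E[R] = 2*n_A*n_B/(n_A+n_B) + 1 = 2*5*5/10 + 1 = 6.0000.
        Var[R] = 2*n_A*n_B*(2*n_A*n_B - n_A - n_B) / ((n_A+n_B)^2 * (n_A+n_B-1)) = 2000/900 = 2.2222.
        SD[R] = 1.4907.
Step 4: Continuity-corrected z = (R - 0.5 - E[R]) / SD[R] = (7 - 0.5 - 6.0000) / 1.4907 = 0.3354.
Step 5: Two-sided p-value via normal approximation = 2*(1 - Phi(|z|)) = 0.737316.
Step 6: alpha = 0.05. fail to reject H0.

R = 7, z = 0.3354, p = 0.737316, fail to reject H0.


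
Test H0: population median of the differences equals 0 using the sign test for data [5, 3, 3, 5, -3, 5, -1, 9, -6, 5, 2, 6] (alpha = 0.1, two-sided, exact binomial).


Step 1: Discard zero differences. Original n = 12; n_eff = number of nonzero differences = 12.
Nonzero differences (with sign): +5, +3, +3, +5, -3, +5, -1, +9, -6, +5, +2, +6
Step 2: Count signs: positive = 9, negative = 3.
Step 3: Under H0: P(positive) = 0.5, so the number of positives S ~ Bin(12, 0.5).
Step 4: Two-sided exact p-value = sum of Bin(12,0.5) probabilities at or below the observed probability = 0.145996.
Step 5: alpha = 0.1. fail to reject H0.

n_eff = 12, pos = 9, neg = 3, p = 0.145996, fail to reject H0.


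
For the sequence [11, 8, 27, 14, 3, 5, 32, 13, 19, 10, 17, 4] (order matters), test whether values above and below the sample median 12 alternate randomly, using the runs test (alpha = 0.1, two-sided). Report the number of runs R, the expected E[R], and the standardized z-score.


Step 1: Compute median = 12; label A = above, B = below.
Labels in order: BBAABBAAABAB  (n_A = 6, n_B = 6)
Step 2: Count runs R = 7.
Step 3: Under H0 (random ordering), E[R] = 2*n_A*n_B/(n_A+n_B) + 1 = 2*6*6/12 + 1 = 7.0000.
        Var[R] = 2*n_A*n_B*(2*n_A*n_B - n_A - n_B) / ((n_A+n_B)^2 * (n_A+n_B-1)) = 4320/1584 = 2.7273.
        SD[R] = 1.6514.
Step 4: R = E[R], so z = 0 with no continuity correction.
Step 5: Two-sided p-value via normal approximation = 2*(1 - Phi(|z|)) = 1.000000.
Step 6: alpha = 0.1. fail to reject H0.

R = 7, z = 0.0000, p = 1.000000, fail to reject H0.


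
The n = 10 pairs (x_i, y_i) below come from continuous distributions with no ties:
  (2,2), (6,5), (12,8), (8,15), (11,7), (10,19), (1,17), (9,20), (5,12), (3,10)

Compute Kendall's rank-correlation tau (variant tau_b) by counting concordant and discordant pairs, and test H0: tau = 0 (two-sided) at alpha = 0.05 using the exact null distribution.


Step 1: Enumerate the 45 unordered pairs (i,j) with i<j and classify each by sign(x_j-x_i) * sign(y_j-y_i).
  (1,2):dx=+4,dy=+3->C; (1,3):dx=+10,dy=+6->C; (1,4):dx=+6,dy=+13->C; (1,5):dx=+9,dy=+5->C
  (1,6):dx=+8,dy=+17->C; (1,7):dx=-1,dy=+15->D; (1,8):dx=+7,dy=+18->C; (1,9):dx=+3,dy=+10->C
  (1,10):dx=+1,dy=+8->C; (2,3):dx=+6,dy=+3->C; (2,4):dx=+2,dy=+10->C; (2,5):dx=+5,dy=+2->C
  (2,6):dx=+4,dy=+14->C; (2,7):dx=-5,dy=+12->D; (2,8):dx=+3,dy=+15->C; (2,9):dx=-1,dy=+7->D
  (2,10):dx=-3,dy=+5->D; (3,4):dx=-4,dy=+7->D; (3,5):dx=-1,dy=-1->C; (3,6):dx=-2,dy=+11->D
  (3,7):dx=-11,dy=+9->D; (3,8):dx=-3,dy=+12->D; (3,9):dx=-7,dy=+4->D; (3,10):dx=-9,dy=+2->D
  (4,5):dx=+3,dy=-8->D; (4,6):dx=+2,dy=+4->C; (4,7):dx=-7,dy=+2->D; (4,8):dx=+1,dy=+5->C
  (4,9):dx=-3,dy=-3->C; (4,10):dx=-5,dy=-5->C; (5,6):dx=-1,dy=+12->D; (5,7):dx=-10,dy=+10->D
  (5,8):dx=-2,dy=+13->D; (5,9):dx=-6,dy=+5->D; (5,10):dx=-8,dy=+3->D; (6,7):dx=-9,dy=-2->C
  (6,8):dx=-1,dy=+1->D; (6,9):dx=-5,dy=-7->C; (6,10):dx=-7,dy=-9->C; (7,8):dx=+8,dy=+3->C
  (7,9):dx=+4,dy=-5->D; (7,10):dx=+2,dy=-7->D; (8,9):dx=-4,dy=-8->C; (8,10):dx=-6,dy=-10->C
  (9,10):dx=-2,dy=-2->C
Step 2: C = 25, D = 20, total pairs = 45.
Step 3: tau = (C - D)/(n(n-1)/2) = (25 - 20)/45 = 0.111111.
Step 4: Exact two-sided p-value (enumerate n! = 3628800 permutations of y under H0): p = 0.727490.
Step 5: alpha = 0.05. fail to reject H0.

tau_b = 0.1111 (C=25, D=20), p = 0.727490, fail to reject H0.


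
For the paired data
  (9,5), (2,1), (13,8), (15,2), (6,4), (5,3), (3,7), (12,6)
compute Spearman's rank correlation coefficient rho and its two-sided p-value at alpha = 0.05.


Step 1: Rank x and y separately (midranks; no ties here).
rank(x): 9->5, 2->1, 13->7, 15->8, 6->4, 5->3, 3->2, 12->6
rank(y): 5->5, 1->1, 8->8, 2->2, 4->4, 3->3, 7->7, 6->6
Step 2: d_i = R_x(i) - R_y(i); compute d_i^2.
  (5-5)^2=0, (1-1)^2=0, (7-8)^2=1, (8-2)^2=36, (4-4)^2=0, (3-3)^2=0, (2-7)^2=25, (6-6)^2=0
sum(d^2) = 62.
Step 3: rho = 1 - 6*62 / (8*(8^2 - 1)) = 1 - 372/504 = 0.261905.
Step 4: Under H0, t = rho * sqrt((n-2)/(1-rho^2)) = 0.6647 ~ t(6).
Step 5: Two-sided p-value from the t-distribution with 6 df = 0.530923.
Step 6: alpha = 0.05. fail to reject H0.

rho = 0.2619, p = 0.530923, fail to reject H0 at alpha = 0.05.


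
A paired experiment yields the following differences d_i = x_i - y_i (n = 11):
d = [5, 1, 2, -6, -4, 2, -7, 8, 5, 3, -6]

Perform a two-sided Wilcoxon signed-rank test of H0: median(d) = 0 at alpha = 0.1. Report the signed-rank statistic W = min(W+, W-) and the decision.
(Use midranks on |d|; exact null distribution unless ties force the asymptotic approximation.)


Step 1: Drop any zero differences (none here) and take |d_i|.
|d| = [5, 1, 2, 6, 4, 2, 7, 8, 5, 3, 6]
Step 2: Midrank |d_i| (ties get averaged ranks).
ranks: |5|->6.5, |1|->1, |2|->2.5, |6|->8.5, |4|->5, |2|->2.5, |7|->10, |8|->11, |5|->6.5, |3|->4, |6|->8.5
Step 3: Attach original signs; sum ranks with positive sign and with negative sign.
W+ = 6.5 + 1 + 2.5 + 2.5 + 11 + 6.5 + 4 = 34
W- = 8.5 + 5 + 10 + 8.5 = 32
(Check: W+ + W- = 66 should equal n(n+1)/2 = 66.)
Step 4: Test statistic W = min(W+, W-) = 32.
Step 5: Ties in |d|, so use the tie-corrected normal approximation.
        E[W] = n(n+1)/4 = 11*12/4 = 33.
        Tie groups: |d|=2 (t=2), |d|=5 (t=2), |d|=6 (t=2); sum(t^3 - t) = 18.
        Var[W] = n(n+1)(2n+1)/24 - sum(t^3-t)/48 = 3036/24 - 18/48 = 126.125.
        z = (W - E[W]) / sqrt(Var[W]) = (32 - 33) / 11.2305 = -0.0890.
        Two-sided p = 2*Phi(z) = 0.929048.
Step 6: alpha = 0.1. fail to reject H0.

W+ = 34, W- = 32, W = min = 32, p = 0.929048, fail to reject H0.


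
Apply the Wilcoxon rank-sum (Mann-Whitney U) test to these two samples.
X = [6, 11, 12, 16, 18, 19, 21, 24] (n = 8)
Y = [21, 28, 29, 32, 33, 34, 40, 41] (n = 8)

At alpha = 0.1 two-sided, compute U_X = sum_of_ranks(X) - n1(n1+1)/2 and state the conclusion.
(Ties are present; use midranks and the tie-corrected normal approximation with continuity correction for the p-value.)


Step 1: Combine and sort all 16 observations; assign midranks.
sorted (value, group): (6,X), (11,X), (12,X), (16,X), (18,X), (19,X), (21,X), (21,Y), (24,X), (28,Y), (29,Y), (32,Y), (33,Y), (34,Y), (40,Y), (41,Y)
ranks: 6->1, 11->2, 12->3, 16->4, 18->5, 19->6, 21->7.5, 21->7.5, 24->9, 28->10, 29->11, 32->12, 33->13, 34->14, 40->15, 41->16
Step 2: Rank sum for X: R1 = 1 + 2 + 3 + 4 + 5 + 6 + 7.5 + 9 = 37.5.
Step 3: U_X = R1 - n1(n1+1)/2 = 37.5 - 8*9/2 = 37.5 - 36 = 1.5.
       U_Y = n1*n2 - U_X = 64 - 1.5 = 62.5.
Step 4: Ties are present, so use the tie-corrected normal approximation (with continuity correction) for the p-value.
Step 5: p-value = 0.001616; compare to alpha = 0.1. reject H0.

U_X = 1.5, p = 0.001616, reject H0 at alpha = 0.1.


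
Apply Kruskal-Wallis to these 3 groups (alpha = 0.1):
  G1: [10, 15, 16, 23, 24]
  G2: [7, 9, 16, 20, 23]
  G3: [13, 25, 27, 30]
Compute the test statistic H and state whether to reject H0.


Step 1: Combine all N = 14 observations and assign midranks.
sorted (value, group, rank): (7,G2,1), (9,G2,2), (10,G1,3), (13,G3,4), (15,G1,5), (16,G1,6.5), (16,G2,6.5), (20,G2,8), (23,G1,9.5), (23,G2,9.5), (24,G1,11), (25,G3,12), (27,G3,13), (30,G3,14)
Step 2: Sum ranks within each group.
R_1 = 35 (n_1 = 5)
R_2 = 27 (n_2 = 5)
R_3 = 43 (n_3 = 4)
Step 3: H = 12/(N(N+1)) * sum(R_i^2/n_i) - 3(N+1)
     = 12/(14*15) * (35^2/5 + 27^2/5 + 43^2/4) - 3*15
     = 0.057143 * 853.05 - 45
     = 3.745714.
Step 4: Ties present; correction factor C = 1 - 12/(14^3 - 14) = 0.995604. Corrected H = 3.745714 / 0.995604 = 3.762252.
Step 5: Under H0, H ~ chi^2(2); p-value = 0.152418.
Step 6: alpha = 0.1. fail to reject H0.

H = 3.7623, df = 2, p = 0.152418, fail to reject H0.


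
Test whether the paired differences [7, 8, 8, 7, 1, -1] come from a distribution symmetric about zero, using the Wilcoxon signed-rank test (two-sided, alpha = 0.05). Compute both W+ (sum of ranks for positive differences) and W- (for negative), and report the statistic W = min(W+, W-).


Step 1: Drop any zero differences (none here) and take |d_i|.
|d| = [7, 8, 8, 7, 1, 1]
Step 2: Midrank |d_i| (ties get averaged ranks).
ranks: |7|->3.5, |8|->5.5, |8|->5.5, |7|->3.5, |1|->1.5, |1|->1.5
Step 3: Attach original signs; sum ranks with positive sign and with negative sign.
W+ = 3.5 + 5.5 + 5.5 + 3.5 + 1.5 = 19.5
W- = 1.5 = 1.5
(Check: W+ + W- = 21 should equal n(n+1)/2 = 21.)
Step 4: Test statistic W = min(W+, W-) = 1.5.
Step 5: Ties in |d|, so use the tie-corrected normal approximation.
        E[W] = n(n+1)/4 = 6*7/4 = 10.5.
        Tie groups: |d|=1 (t=2), |d|=7 (t=2), |d|=8 (t=2); sum(t^3 - t) = 18.
        Var[W] = n(n+1)(2n+1)/24 - sum(t^3-t)/48 = 546/24 - 18/48 = 22.375.
        z = (W - E[W]) / sqrt(Var[W]) = (1.5 - 10.5) / 4.7302 = -1.9027.
        Two-sided p = 2*Phi(z) = 0.057085.
Step 6: alpha = 0.05. fail to reject H0.

W+ = 19.5, W- = 1.5, W = min = 1.5, p = 0.057085, fail to reject H0.


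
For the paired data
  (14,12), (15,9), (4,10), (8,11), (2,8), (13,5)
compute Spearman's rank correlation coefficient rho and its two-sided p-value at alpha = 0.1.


Step 1: Rank x and y separately (midranks; no ties here).
rank(x): 14->5, 15->6, 4->2, 8->3, 2->1, 13->4
rank(y): 12->6, 9->3, 10->4, 11->5, 8->2, 5->1
Step 2: d_i = R_x(i) - R_y(i); compute d_i^2.
  (5-6)^2=1, (6-3)^2=9, (2-4)^2=4, (3-5)^2=4, (1-2)^2=1, (4-1)^2=9
sum(d^2) = 28.
Step 3: rho = 1 - 6*28 / (6*(6^2 - 1)) = 1 - 168/210 = 0.200000.
Step 4: Under H0, t = rho * sqrt((n-2)/(1-rho^2)) = 0.4082 ~ t(4).
Step 5: Two-sided p-value from the t-distribution with 4 df = 0.704000.
Step 6: alpha = 0.1. fail to reject H0.

rho = 0.2000, p = 0.704000, fail to reject H0 at alpha = 0.1.


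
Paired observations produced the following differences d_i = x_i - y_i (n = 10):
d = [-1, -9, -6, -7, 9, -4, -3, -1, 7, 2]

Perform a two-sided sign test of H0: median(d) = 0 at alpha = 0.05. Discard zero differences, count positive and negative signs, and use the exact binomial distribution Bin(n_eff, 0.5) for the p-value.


Step 1: Discard zero differences. Original n = 10; n_eff = number of nonzero differences = 10.
Nonzero differences (with sign): -1, -9, -6, -7, +9, -4, -3, -1, +7, +2
Step 2: Count signs: positive = 3, negative = 7.
Step 3: Under H0: P(positive) = 0.5, so the number of positives S ~ Bin(10, 0.5).
Step 4: Two-sided exact p-value = sum of Bin(10,0.5) probabilities at or below the observed probability = 0.343750.
Step 5: alpha = 0.05. fail to reject H0.

n_eff = 10, pos = 3, neg = 7, p = 0.343750, fail to reject H0.


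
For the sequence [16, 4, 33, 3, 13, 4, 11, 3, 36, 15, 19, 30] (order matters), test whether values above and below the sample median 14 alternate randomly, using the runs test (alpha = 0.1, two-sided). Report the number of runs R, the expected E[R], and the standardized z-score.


Step 1: Compute median = 14; label A = above, B = below.
Labels in order: ABABBBBBAAAA  (n_A = 6, n_B = 6)
Step 2: Count runs R = 5.
Step 3: Under H0 (random ordering), E[R] = 2*n_A*n_B/(n_A+n_B) + 1 = 2*6*6/12 + 1 = 7.0000.
        Var[R] = 2*n_A*n_B*(2*n_A*n_B - n_A - n_B) / ((n_A+n_B)^2 * (n_A+n_B-1)) = 4320/1584 = 2.7273.
        SD[R] = 1.6514.
Step 4: Continuity-corrected z = (R + 0.5 - E[R]) / SD[R] = (5 + 0.5 - 7.0000) / 1.6514 = -0.9083.
Step 5: Two-sided p-value via normal approximation = 2*(1 - Phi(|z|)) = 0.363722.
Step 6: alpha = 0.1. fail to reject H0.

R = 5, z = -0.9083, p = 0.363722, fail to reject H0.
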